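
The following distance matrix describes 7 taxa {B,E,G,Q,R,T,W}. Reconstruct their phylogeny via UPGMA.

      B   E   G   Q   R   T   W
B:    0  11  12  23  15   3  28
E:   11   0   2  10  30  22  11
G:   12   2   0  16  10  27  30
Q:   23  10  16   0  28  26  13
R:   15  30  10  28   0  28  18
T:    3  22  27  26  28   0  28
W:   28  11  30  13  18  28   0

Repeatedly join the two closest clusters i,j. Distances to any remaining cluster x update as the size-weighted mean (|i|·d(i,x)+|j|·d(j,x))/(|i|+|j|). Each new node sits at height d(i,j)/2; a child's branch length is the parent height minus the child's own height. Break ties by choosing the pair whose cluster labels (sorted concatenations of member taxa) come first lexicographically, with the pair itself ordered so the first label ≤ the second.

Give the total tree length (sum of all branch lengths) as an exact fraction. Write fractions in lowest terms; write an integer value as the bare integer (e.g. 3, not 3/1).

152/3

1. join E+G (d=2) ⇒ EG; edges |E|=1, |G|=1
  updated: d(B,EG)=23/2, d(EG,Q)=13, d(EG,R)=20, d(EG,T)=49/2, d(EG,W)=41/2
2. join B+T (d=3) ⇒ BT; edges |B|=3/2, |T|=3/2
  updated: d(BT,EG)=18, d(BT,Q)=49/2, d(BT,R)=43/2, d(BT,W)=28
3. join EG+Q (d=13) ⇒ EGQ; edges |EG|=11/2, |Q|=13/2
  updated: d(BT,EGQ)=121/6, d(EGQ,R)=68/3, d(EGQ,W)=18
4. join EGQ+W (d=18) ⇒ EGQW; edges |EGQ|=5/2, |W|=9
  updated: d(BT,EGQW)=177/8, d(EGQW,R)=43/2
5. join BT+R (d=43/2) ⇒ BRT; edges |BT|=37/4, |R|=43/4
  updated: d(BRT,EGQW)=263/12
6. join BRT+EGQW (d=263/12) ⇒ BEGQRTW; edges |BRT|=5/24, |EGQW|=47/24
final tree: (((B:3/2,T:3/2):37/4,R:43/4):5/24,(((E:1,G:1):11/2,Q:13/2):5/2,W:9):47/24)
total length: 152/3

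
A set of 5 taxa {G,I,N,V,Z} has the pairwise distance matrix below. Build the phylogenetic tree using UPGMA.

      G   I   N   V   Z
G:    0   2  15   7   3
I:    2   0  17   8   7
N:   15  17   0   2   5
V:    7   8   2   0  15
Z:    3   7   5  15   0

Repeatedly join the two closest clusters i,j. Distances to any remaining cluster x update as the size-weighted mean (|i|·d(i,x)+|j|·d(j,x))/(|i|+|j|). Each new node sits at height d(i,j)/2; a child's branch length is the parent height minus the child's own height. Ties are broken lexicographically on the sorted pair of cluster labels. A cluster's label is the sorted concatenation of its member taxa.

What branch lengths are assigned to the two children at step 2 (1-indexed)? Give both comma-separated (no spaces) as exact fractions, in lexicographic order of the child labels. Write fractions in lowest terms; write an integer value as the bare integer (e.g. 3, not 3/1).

1,1

step 1: merge (G,I) at d=2; branch lengths G→1, I→1; new cluster GI
  updated: d(GI,N)=16, d(GI,V)=15/2, d(GI,Z)=5
step 2: merge (N,V) at d=2; branch lengths N→1, V→1; new cluster NV
  updated: d(GI,NV)=47/4, d(NV,Z)=10
step 3: merge (GI,Z) at d=5; branch lengths GI→3/2, Z→5/2; new cluster GIZ
  updated: d(GIZ,NV)=67/6
step 4: merge (GIZ,NV) at d=67/6; branch lengths GIZ→37/12, NV→55/12; new cluster GINVZ
final tree: (((G:1,I:1):3/2,Z:5/2):37/12,(N:1,V:1):55/12)
total length: 47/3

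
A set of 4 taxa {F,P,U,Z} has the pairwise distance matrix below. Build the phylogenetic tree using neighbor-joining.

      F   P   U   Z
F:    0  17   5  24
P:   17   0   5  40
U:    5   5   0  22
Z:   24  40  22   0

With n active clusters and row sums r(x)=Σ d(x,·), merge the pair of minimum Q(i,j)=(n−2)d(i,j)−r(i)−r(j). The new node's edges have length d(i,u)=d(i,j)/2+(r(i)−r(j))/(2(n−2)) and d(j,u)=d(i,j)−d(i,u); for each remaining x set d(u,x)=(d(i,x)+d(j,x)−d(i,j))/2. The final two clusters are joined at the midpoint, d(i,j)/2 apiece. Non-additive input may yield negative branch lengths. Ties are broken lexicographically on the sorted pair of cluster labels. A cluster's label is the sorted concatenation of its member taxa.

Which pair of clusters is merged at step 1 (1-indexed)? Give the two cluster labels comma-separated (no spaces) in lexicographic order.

1. join F+Z (d=24, Q=-84) ⇒ FZ; edges |F|=2, |Z|=22
  updated: d(FZ,P)=33/2, d(FZ,U)=3/2
2. join FZ+P (d=33/2, Q=-23) ⇒ FPZ; edges |FZ|=13/2, |P|=10
  updated: d(FPZ,U)=-5
3. join FPZ+U (d=-5) ⇒ FPUZ; edges |FPZ|=-5/2, |U|=-5/2
final tree: (((F:2,Z:22):13/2,P:10):-5/2,U:-5/2)
total length: 71/2

F,Z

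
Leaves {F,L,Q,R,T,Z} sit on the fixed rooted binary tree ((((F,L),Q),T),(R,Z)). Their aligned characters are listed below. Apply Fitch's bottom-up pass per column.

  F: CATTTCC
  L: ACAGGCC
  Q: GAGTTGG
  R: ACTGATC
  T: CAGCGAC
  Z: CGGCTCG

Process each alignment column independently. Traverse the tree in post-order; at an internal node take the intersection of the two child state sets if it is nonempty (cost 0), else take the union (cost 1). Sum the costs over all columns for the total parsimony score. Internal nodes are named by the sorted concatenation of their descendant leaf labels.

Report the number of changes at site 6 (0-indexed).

[col 0] FL: children F:{C}, L:{A} ∪→ {A,C}; cost 1
[col 0] FLQ: children FL:{A,C}, Q:{G} ∪→ {A,C,G}; cost 1
[col 0] FLQT: children FLQ:{A,C,G}, T:{C} ∩→ {C}; cost 0
[col 0] RZ: children R:{A}, Z:{C} ∪→ {A,C}; cost 1
[col 0] FLQRTZ: children FLQT:{C}, RZ:{A,C} ∩→ {C}; cost 0
[col 1] FL: children F:{A}, L:{C} ∪→ {A,C}; cost 1
[col 1] FLQ: children FL:{A,C}, Q:{A} ∩→ {A}; cost 0
[col 1] FLQT: children FLQ:{A}, T:{A} ∩→ {A}; cost 0
[col 1] RZ: children R:{C}, Z:{G} ∪→ {C,G}; cost 1
[col 1] FLQRTZ: children FLQT:{A}, RZ:{C,G} ∪→ {A,C,G}; cost 1
[col 2] FL: children F:{T}, L:{A} ∪→ {A,T}; cost 1
[col 2] FLQ: children FL:{A,T}, Q:{G} ∪→ {A,G,T}; cost 1
[col 2] FLQT: children FLQ:{A,G,T}, T:{G} ∩→ {G}; cost 0
[col 2] RZ: children R:{T}, Z:{G} ∪→ {G,T}; cost 1
[col 2] FLQRTZ: children FLQT:{G}, RZ:{G,T} ∩→ {G}; cost 0
[col 3] FL: children F:{T}, L:{G} ∪→ {G,T}; cost 1
[col 3] FLQ: children FL:{G,T}, Q:{T} ∩→ {T}; cost 0
[col 3] FLQT: children FLQ:{T}, T:{C} ∪→ {C,T}; cost 1
[col 3] RZ: children R:{G}, Z:{C} ∪→ {C,G}; cost 1
[col 3] FLQRTZ: children FLQT:{C,T}, RZ:{C,G} ∩→ {C}; cost 0
[col 4] FL: children F:{T}, L:{G} ∪→ {G,T}; cost 1
[col 4] FLQ: children FL:{G,T}, Q:{T} ∩→ {T}; cost 0
[col 4] FLQT: children FLQ:{T}, T:{G} ∪→ {G,T}; cost 1
[col 4] RZ: children R:{A}, Z:{T} ∪→ {A,T}; cost 1
[col 4] FLQRTZ: children FLQT:{G,T}, RZ:{A,T} ∩→ {T}; cost 0
[col 5] FL: children F:{C}, L:{C} ∩→ {C}; cost 0
[col 5] FLQ: children FL:{C}, Q:{G} ∪→ {C,G}; cost 1
[col 5] FLQT: children FLQ:{C,G}, T:{A} ∪→ {A,C,G}; cost 1
[col 5] RZ: children R:{T}, Z:{C} ∪→ {C,T}; cost 1
[col 5] FLQRTZ: children FLQT:{A,C,G}, RZ:{C,T} ∩→ {C}; cost 0
[col 6] FL: children F:{C}, L:{C} ∩→ {C}; cost 0
[col 6] FLQ: children FL:{C}, Q:{G} ∪→ {C,G}; cost 1
[col 6] FLQT: children FLQ:{C,G}, T:{C} ∩→ {C}; cost 0
[col 6] RZ: children R:{C}, Z:{G} ∪→ {C,G}; cost 1
[col 6] FLQRTZ: children FLQT:{C}, RZ:{C,G} ∩→ {C}; cost 0
per-site changes: [3, 3, 3, 3, 3, 3, 2]; total = 20

2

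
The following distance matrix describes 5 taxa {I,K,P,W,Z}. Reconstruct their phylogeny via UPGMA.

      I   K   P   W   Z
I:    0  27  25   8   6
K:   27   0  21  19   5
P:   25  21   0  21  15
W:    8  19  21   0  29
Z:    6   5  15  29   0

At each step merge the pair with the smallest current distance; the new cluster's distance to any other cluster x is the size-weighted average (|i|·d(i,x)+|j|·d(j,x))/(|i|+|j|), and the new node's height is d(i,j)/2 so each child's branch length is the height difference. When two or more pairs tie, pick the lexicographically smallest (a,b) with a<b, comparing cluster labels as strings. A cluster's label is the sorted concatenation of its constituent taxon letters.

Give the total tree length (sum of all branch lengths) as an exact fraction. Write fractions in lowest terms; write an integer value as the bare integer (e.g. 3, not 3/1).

110/3

1. join K+Z (d=5) ⇒ KZ; edges |K|=5/2, |Z|=5/2
  updated: d(I,KZ)=33/2, d(KZ,P)=18, d(KZ,W)=24
2. join I+W (d=8) ⇒ IW; edges |I|=4, |W|=4
  updated: d(IW,KZ)=81/4, d(IW,P)=23
3. join KZ+P (d=18) ⇒ KPZ; edges |KZ|=13/2, |P|=9
  updated: d(IW,KPZ)=127/6
4. join IW+KPZ (d=127/6) ⇒ IKPWZ; edges |IW|=79/12, |KPZ|=19/12
final tree: ((I:4,W:4):79/12,((K:5/2,Z:5/2):13/2,P:9):19/12)
total length: 110/3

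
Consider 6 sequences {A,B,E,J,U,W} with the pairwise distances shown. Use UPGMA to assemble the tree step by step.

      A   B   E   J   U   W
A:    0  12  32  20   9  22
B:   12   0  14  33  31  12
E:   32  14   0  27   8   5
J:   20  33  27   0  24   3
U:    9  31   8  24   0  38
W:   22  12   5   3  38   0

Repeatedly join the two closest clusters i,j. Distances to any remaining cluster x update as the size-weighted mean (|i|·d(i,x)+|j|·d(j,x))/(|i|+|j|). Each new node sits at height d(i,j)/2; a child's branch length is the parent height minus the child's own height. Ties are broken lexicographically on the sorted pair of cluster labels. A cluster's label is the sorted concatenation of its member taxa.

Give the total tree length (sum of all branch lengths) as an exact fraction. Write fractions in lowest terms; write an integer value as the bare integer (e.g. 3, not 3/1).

1. join J+W (d=3) ⇒ JW; edges |J|=3/2, |W|=3/2
  updated: d(A,JW)=21, d(B,JW)=45/2, d(E,JW)=16, d(JW,U)=31
2. join E+U (d=8) ⇒ EU; edges |E|=4, |U|=4
  updated: d(A,EU)=41/2, d(B,EU)=45/2, d(EU,JW)=47/2
3. join A+B (d=12) ⇒ AB; edges |A|=6, |B|=6
  updated: d(AB,EU)=43/2, d(AB,JW)=87/4
4. join AB+EU (d=43/2) ⇒ ABEU; edges |AB|=19/4, |EU|=27/4
  updated: d(ABEU,JW)=181/8
5. join ABEU+JW (d=181/8) ⇒ ABEJUW; edges |ABEU|=9/16, |JW|=157/16
final tree: (((A:6,B:6):19/4,(E:4,U:4):27/4):9/16,(J:3/2,W:3/2):157/16)
total length: 359/8

359/8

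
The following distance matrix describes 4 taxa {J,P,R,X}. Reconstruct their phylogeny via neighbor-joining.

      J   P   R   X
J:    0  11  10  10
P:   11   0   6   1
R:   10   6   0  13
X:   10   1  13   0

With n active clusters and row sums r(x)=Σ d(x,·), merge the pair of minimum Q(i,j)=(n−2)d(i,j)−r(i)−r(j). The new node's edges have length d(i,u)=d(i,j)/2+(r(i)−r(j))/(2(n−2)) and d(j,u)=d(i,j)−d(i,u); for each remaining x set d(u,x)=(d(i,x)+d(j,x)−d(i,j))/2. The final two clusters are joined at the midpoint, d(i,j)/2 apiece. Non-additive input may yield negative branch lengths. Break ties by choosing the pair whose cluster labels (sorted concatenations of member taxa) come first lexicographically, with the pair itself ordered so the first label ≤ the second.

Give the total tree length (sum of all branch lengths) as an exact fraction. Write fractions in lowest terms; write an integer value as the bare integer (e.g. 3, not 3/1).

31/2

1. join J+R (d=10, Q=-40) ⇒ JR; edges |J|=11/2, |R|=9/2
  updated: d(JR,P)=7/2, d(JR,X)=13/2
2. join JR+P (d=7/2, Q=-11) ⇒ JPR; edges |JR|=9/2, |P|=-1
  updated: d(JPR,X)=2
3. join JPR+X (d=2) ⇒ JPRX; edges |JPR|=1, |X|=1
final tree: (((J:11/2,R:9/2):9/2,P:-1):1,X:1)
total length: 31/2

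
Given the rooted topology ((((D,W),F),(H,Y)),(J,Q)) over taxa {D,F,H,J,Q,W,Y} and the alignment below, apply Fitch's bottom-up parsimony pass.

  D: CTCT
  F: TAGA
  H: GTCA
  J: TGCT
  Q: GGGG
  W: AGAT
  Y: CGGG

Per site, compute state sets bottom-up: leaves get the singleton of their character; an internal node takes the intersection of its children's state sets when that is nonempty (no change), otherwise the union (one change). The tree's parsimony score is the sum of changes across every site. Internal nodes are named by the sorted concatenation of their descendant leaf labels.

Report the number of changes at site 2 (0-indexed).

4

DW@0: {C} ∪ {A} = {A,C} (union, +1)
DFW@0: {A,C} ∪ {T} = {A,C,T} (union, +1)
HY@0: {G} ∪ {C} = {C,G} (union, +1)
DFHWY@0: {A,C,T} ∩ {C,G} = {C} (intersection, +0)
JQ@0: {T} ∪ {G} = {G,T} (union, +1)
DFHJQWY@0: {C} ∪ {G,T} = {C,G,T} (union, +1)
DW@1: {T} ∪ {G} = {G,T} (union, +1)
DFW@1: {G,T} ∪ {A} = {A,G,T} (union, +1)
HY@1: {T} ∪ {G} = {G,T} (union, +1)
DFHWY@1: {A,G,T} ∩ {G,T} = {G,T} (intersection, +0)
JQ@1: {G} ∩ {G} = {G} (intersection, +0)
DFHJQWY@1: {G,T} ∩ {G} = {G} (intersection, +0)
DW@2: {C} ∪ {A} = {A,C} (union, +1)
DFW@2: {A,C} ∪ {G} = {A,C,G} (union, +1)
HY@2: {C} ∪ {G} = {C,G} (union, +1)
DFHWY@2: {A,C,G} ∩ {C,G} = {C,G} (intersection, +0)
JQ@2: {C} ∪ {G} = {C,G} (union, +1)
DFHJQWY@2: {C,G} ∩ {C,G} = {C,G} (intersection, +0)
DW@3: {T} ∩ {T} = {T} (intersection, +0)
DFW@3: {T} ∪ {A} = {A,T} (union, +1)
HY@3: {A} ∪ {G} = {A,G} (union, +1)
DFHWY@3: {A,T} ∩ {A,G} = {A} (intersection, +0)
JQ@3: {T} ∪ {G} = {G,T} (union, +1)
DFHJQWY@3: {A} ∪ {G,T} = {A,G,T} (union, +1)
per-site changes: [5, 3, 4, 4]; total = 16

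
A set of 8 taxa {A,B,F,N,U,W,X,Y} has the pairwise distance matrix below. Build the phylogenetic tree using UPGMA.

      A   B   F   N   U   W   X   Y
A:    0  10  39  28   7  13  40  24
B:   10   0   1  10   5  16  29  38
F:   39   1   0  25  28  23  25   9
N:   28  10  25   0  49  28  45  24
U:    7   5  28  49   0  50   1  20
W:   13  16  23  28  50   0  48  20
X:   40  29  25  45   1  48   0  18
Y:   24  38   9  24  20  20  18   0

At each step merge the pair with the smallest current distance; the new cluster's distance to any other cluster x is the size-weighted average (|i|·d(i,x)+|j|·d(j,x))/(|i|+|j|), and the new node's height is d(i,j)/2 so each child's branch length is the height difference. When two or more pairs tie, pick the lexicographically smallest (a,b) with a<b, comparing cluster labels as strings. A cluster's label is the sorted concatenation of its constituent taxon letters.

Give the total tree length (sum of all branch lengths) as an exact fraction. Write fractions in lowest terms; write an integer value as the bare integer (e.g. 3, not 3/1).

1. join B+F (d=1) ⇒ BF; edges |B|=1/2, |F|=1/2
  updated: d(A,BF)=49/2, d(BF,N)=35/2, d(BF,U)=33/2, d(BF,W)=39/2, d(BF,X)=27, d(BF,Y)=47/2
2. join U+X (d=1) ⇒ UX; edges |U|=1/2, |X|=1/2
  updated: d(A,UX)=47/2, d(BF,UX)=87/4, d(N,UX)=47, d(UX,W)=49, d(UX,Y)=19
3. join A+W (d=13) ⇒ AW; edges |A|=13/2, |W|=13/2
  updated: d(AW,BF)=22, d(AW,N)=28, d(AW,UX)=145/4, d(AW,Y)=22
4. join BF+N (d=35/2) ⇒ BFN; edges |BF|=33/4, |N|=35/4
  updated: d(AW,BFN)=24, d(BFN,UX)=181/6, d(BFN,Y)=71/3
5. join UX+Y (d=19) ⇒ UXY; edges |UX|=9, |Y|=19/2
  updated: d(AW,UXY)=63/2, d(BFN,UXY)=28
6. join AW+BFN (d=24) ⇒ ABFNW; edges |AW|=11/2, |BFN|=13/4
  updated: d(ABFNW,UXY)=147/5
7. join ABFNW+UXY (d=147/5) ⇒ ABFNUWXY; edges |ABFNW|=27/10, |UXY|=26/5
final tree: (((A:13/2,W:13/2):11/2,((B:1/2,F:1/2):33/4,N:35/4):13/4):27/10,((U:1/2,X:1/2):9,Y:19/2):26/5)
total length: 1343/20

1343/20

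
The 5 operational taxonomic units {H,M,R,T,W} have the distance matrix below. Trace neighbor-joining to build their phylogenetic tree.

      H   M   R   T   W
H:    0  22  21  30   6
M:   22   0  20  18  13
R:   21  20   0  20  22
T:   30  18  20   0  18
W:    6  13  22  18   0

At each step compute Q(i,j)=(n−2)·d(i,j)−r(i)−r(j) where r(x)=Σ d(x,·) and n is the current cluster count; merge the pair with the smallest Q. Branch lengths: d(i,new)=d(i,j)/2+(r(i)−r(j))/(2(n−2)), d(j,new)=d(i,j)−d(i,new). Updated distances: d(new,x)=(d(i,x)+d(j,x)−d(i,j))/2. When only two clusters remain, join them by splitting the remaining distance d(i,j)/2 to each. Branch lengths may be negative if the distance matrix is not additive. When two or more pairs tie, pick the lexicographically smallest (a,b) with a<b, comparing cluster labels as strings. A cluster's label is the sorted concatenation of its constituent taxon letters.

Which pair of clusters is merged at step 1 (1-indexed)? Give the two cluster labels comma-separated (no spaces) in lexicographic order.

iteration 1: select H,W (d=6, Q=-120); attach at lengths (19/3, -1/3); label the merged cluster HW
  updated: d(HW,M)=29/2, d(HW,R)=37/2, d(HW,T)=21
iteration 2: select HW,M (d=29/2, Q=-155/2); attach at lengths (61/8, 55/8); label the merged cluster HMW
  updated: d(HMW,R)=12, d(HMW,T)=49/4
iteration 3: select HMW,R (d=12, Q=-177/4); attach at lengths (17/8, 79/8); label the merged cluster HMRW
  updated: d(HMRW,T)=81/8
iteration 4: select HMRW,T (d=81/8); attach at lengths (81/16, 81/16); label the merged cluster HMRTW
final tree: ((((H:19/3,W:-1/3):61/8,M:55/8):17/8,R:79/8):81/16,T:81/16)
total length: 341/8

H,W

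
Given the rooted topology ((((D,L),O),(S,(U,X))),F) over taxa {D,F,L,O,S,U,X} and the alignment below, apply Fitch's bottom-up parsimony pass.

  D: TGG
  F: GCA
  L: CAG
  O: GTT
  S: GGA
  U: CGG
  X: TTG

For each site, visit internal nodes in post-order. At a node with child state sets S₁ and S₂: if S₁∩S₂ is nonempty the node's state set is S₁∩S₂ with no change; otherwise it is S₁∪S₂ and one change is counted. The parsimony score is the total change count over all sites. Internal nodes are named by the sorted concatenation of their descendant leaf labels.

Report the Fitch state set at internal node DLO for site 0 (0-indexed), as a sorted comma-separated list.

C,G,T

DL@0: {T} ∪ {C} = {C,T} (union, +1)
DLO@0: {C,T} ∪ {G} = {C,G,T} (union, +1)
UX@0: {C} ∪ {T} = {C,T} (union, +1)
SUX@0: {G} ∪ {C,T} = {C,G,T} (union, +1)
DLOSUX@0: {C,G,T} ∩ {C,G,T} = {C,G,T} (intersection, +0)
DFLOSUX@0: {C,G,T} ∩ {G} = {G} (intersection, +0)
DL@1: {G} ∪ {A} = {A,G} (union, +1)
DLO@1: {A,G} ∪ {T} = {A,G,T} (union, +1)
UX@1: {G} ∪ {T} = {G,T} (union, +1)
SUX@1: {G} ∩ {G,T} = {G} (intersection, +0)
DLOSUX@1: {A,G,T} ∩ {G} = {G} (intersection, +0)
DFLOSUX@1: {G} ∪ {C} = {C,G} (union, +1)
DL@2: {G} ∩ {G} = {G} (intersection, +0)
DLO@2: {G} ∪ {T} = {G,T} (union, +1)
UX@2: {G} ∩ {G} = {G} (intersection, +0)
SUX@2: {A} ∪ {G} = {A,G} (union, +1)
DLOSUX@2: {G,T} ∩ {A,G} = {G} (intersection, +0)
DFLOSUX@2: {G} ∪ {A} = {A,G} (union, +1)
per-site changes: [4, 4, 3]; total = 11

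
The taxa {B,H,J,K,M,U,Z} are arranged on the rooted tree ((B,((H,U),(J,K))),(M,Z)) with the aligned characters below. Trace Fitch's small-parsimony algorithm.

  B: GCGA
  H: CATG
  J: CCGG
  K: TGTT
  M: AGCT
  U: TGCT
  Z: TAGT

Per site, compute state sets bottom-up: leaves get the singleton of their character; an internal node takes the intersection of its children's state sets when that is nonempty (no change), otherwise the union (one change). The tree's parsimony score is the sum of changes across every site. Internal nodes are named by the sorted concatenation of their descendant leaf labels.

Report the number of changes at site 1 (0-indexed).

4

site 0, node HU: H={C} ∪ U={T} → {C,T} (+1)
site 0, node JK: J={C} ∪ K={T} → {C,T} (+1)
site 0, node HJKU: HU={C,T} ∩ JK={C,T} → {C,T} (+0)
site 0, node BHJKU: B={G} ∪ HJKU={C,T} → {C,G,T} (+1)
site 0, node MZ: M={A} ∪ Z={T} → {A,T} (+1)
site 0, node BHJKMUZ: BHJKU={C,G,T} ∩ MZ={A,T} → {T} (+0)
site 1, node HU: H={A} ∪ U={G} → {A,G} (+1)
site 1, node JK: J={C} ∪ K={G} → {C,G} (+1)
site 1, node HJKU: HU={A,G} ∩ JK={C,G} → {G} (+0)
site 1, node BHJKU: B={C} ∪ HJKU={G} → {C,G} (+1)
site 1, node MZ: M={G} ∪ Z={A} → {A,G} (+1)
site 1, node BHJKMUZ: BHJKU={C,G} ∩ MZ={A,G} → {G} (+0)
site 2, node HU: H={T} ∪ U={C} → {C,T} (+1)
site 2, node JK: J={G} ∪ K={T} → {G,T} (+1)
site 2, node HJKU: HU={C,T} ∩ JK={G,T} → {T} (+0)
site 2, node BHJKU: B={G} ∪ HJKU={T} → {G,T} (+1)
site 2, node MZ: M={C} ∪ Z={G} → {C,G} (+1)
site 2, node BHJKMUZ: BHJKU={G,T} ∩ MZ={C,G} → {G} (+0)
site 3, node HU: H={G} ∪ U={T} → {G,T} (+1)
site 3, node JK: J={G} ∪ K={T} → {G,T} (+1)
site 3, node HJKU: HU={G,T} ∩ JK={G,T} → {G,T} (+0)
site 3, node BHJKU: B={A} ∪ HJKU={G,T} → {A,G,T} (+1)
site 3, node MZ: M={T} ∩ Z={T} → {T} (+0)
site 3, node BHJKMUZ: BHJKU={A,G,T} ∩ MZ={T} → {T} (+0)
per-site changes: [4, 4, 4, 3]; total = 15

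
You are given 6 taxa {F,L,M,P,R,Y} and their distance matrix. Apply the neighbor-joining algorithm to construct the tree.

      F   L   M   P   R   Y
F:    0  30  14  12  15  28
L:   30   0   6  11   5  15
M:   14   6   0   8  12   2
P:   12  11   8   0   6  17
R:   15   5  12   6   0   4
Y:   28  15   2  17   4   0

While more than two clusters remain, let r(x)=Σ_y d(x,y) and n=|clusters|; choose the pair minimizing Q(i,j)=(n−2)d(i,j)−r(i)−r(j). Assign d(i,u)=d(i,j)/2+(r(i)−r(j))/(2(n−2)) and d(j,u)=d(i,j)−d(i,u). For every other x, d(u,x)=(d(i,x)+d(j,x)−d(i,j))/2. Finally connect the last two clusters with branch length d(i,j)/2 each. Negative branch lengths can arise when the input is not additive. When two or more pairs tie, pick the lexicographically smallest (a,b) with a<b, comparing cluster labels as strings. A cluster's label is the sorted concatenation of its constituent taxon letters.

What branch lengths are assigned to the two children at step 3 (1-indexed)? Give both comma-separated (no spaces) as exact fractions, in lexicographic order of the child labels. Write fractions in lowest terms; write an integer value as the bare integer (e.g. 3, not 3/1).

85/16,-13/16

1. join F+P (d=12, Q=-105) ⇒ FP; edges |F|=93/8, |P|=3/8
  updated: d(FP,L)=29/2, d(FP,M)=5, d(FP,R)=9/2, d(FP,Y)=33/2
2. join M+Y (d=2, Q=-113/2) ⇒ MY; edges |M|=-13/12, |Y|=37/12
  updated: d(FP,MY)=39/4, d(L,MY)=19/2, d(MY,R)=7
3. join FP+R (d=9/2, Q=-145/4) ⇒ FPR; edges |FP|=85/16, |R|=-13/16
  updated: d(FPR,L)=15/2, d(FPR,MY)=49/8
4. join FPR+L (d=15/2, Q=-185/8) ⇒ FLPR; edges |FPR|=33/16, |L|=87/16
  updated: d(FLPR,MY)=65/16
5. join FLPR+MY (d=65/16) ⇒ FLMPRY; edges |FLPR|=65/32, |MY|=65/32
final tree: ((((F:93/8,P:3/8):85/16,R:-13/16):33/16,L:87/16):65/32,(M:-13/12,Y:37/12):65/32)
total length: 481/16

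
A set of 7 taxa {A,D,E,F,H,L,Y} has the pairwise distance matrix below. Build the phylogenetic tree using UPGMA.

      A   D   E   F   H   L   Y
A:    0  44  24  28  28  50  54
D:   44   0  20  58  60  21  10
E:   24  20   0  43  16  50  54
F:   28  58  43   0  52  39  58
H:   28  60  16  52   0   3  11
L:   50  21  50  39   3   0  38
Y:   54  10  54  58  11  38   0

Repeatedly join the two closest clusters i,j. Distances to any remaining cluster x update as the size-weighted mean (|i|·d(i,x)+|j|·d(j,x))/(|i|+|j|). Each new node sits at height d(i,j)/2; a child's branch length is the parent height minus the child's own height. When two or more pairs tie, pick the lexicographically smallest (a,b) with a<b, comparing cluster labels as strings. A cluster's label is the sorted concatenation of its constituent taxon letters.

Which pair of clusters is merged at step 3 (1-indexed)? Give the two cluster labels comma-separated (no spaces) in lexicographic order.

A,E

iteration 1: select H,L (d=3); attach at lengths (3/2, 3/2); label the merged cluster HL
  updated: d(A,HL)=39, d(D,HL)=81/2, d(E,HL)=33, d(F,HL)=91/2, d(HL,Y)=49/2
iteration 2: select D,Y (d=10); attach at lengths (5, 5); label the merged cluster DY
  updated: d(A,DY)=49, d(DY,E)=37, d(DY,F)=58, d(DY,HL)=65/2
iteration 3: select A,E (d=24); attach at lengths (12, 12); label the merged cluster AE
  updated: d(AE,DY)=43, d(AE,F)=71/2, d(AE,HL)=36
iteration 4: select DY,HL (d=65/2); attach at lengths (45/4, 59/4); label the merged cluster DHLY
  updated: d(AE,DHLY)=79/2, d(DHLY,F)=207/4
iteration 5: select AE,F (d=71/2); attach at lengths (23/4, 71/4); label the merged cluster AEF
  updated: d(AEF,DHLY)=523/12
iteration 6: select AEF,DHLY (d=523/12); attach at lengths (97/24, 133/24); label the merged cluster ADEFHLY
final tree: (((A:12,E:12):23/4,F:71/4):97/24,((D:5,Y:5):45/4,(H:3/2,L:3/2):59/4):133/24)
total length: 1153/12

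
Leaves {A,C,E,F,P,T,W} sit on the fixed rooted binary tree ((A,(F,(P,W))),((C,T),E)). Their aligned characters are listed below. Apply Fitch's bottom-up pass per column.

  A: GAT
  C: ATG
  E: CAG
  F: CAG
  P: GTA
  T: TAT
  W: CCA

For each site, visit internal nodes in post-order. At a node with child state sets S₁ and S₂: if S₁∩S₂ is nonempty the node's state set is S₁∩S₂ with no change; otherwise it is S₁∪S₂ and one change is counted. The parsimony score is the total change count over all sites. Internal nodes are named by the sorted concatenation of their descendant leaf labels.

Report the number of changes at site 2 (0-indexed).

[col 0] PW: children P:{G}, W:{C} ∪→ {C,G}; cost 1
[col 0] FPW: children F:{C}, PW:{C,G} ∩→ {C}; cost 0
[col 0] AFPW: children A:{G}, FPW:{C} ∪→ {C,G}; cost 1
[col 0] CT: children C:{A}, T:{T} ∪→ {A,T}; cost 1
[col 0] CET: children CT:{A,T}, E:{C} ∪→ {A,C,T}; cost 1
[col 0] ACEFPTW: children AFPW:{C,G}, CET:{A,C,T} ∩→ {C}; cost 0
[col 1] PW: children P:{T}, W:{C} ∪→ {C,T}; cost 1
[col 1] FPW: children F:{A}, PW:{C,T} ∪→ {A,C,T}; cost 1
[col 1] AFPW: children A:{A}, FPW:{A,C,T} ∩→ {A}; cost 0
[col 1] CT: children C:{T}, T:{A} ∪→ {A,T}; cost 1
[col 1] CET: children CT:{A,T}, E:{A} ∩→ {A}; cost 0
[col 1] ACEFPTW: children AFPW:{A}, CET:{A} ∩→ {A}; cost 0
[col 2] PW: children P:{A}, W:{A} ∩→ {A}; cost 0
[col 2] FPW: children F:{G}, PW:{A} ∪→ {A,G}; cost 1
[col 2] AFPW: children A:{T}, FPW:{A,G} ∪→ {A,G,T}; cost 1
[col 2] CT: children C:{G}, T:{T} ∪→ {G,T}; cost 1
[col 2] CET: children CT:{G,T}, E:{G} ∩→ {G}; cost 0
[col 2] ACEFPTW: children AFPW:{A,G,T}, CET:{G} ∩→ {G}; cost 0
per-site changes: [4, 3, 3]; total = 10

3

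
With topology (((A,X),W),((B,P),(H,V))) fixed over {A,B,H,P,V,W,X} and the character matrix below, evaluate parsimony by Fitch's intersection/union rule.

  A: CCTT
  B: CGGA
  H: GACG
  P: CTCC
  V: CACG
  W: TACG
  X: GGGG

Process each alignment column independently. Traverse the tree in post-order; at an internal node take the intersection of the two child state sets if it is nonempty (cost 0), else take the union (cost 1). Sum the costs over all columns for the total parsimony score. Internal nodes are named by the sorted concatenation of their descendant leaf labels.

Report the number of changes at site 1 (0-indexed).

AX@0: {C} ∪ {G} = {C,G} (union, +1)
AWX@0: {C,G} ∪ {T} = {C,G,T} (union, +1)
BP@0: {C} ∩ {C} = {C} (intersection, +0)
HV@0: {G} ∪ {C} = {C,G} (union, +1)
BHPV@0: {C} ∩ {C,G} = {C} (intersection, +0)
ABHPVWX@0: {C,G,T} ∩ {C} = {C} (intersection, +0)
AX@1: {C} ∪ {G} = {C,G} (union, +1)
AWX@1: {C,G} ∪ {A} = {A,C,G} (union, +1)
BP@1: {G} ∪ {T} = {G,T} (union, +1)
HV@1: {A} ∩ {A} = {A} (intersection, +0)
BHPV@1: {G,T} ∪ {A} = {A,G,T} (union, +1)
ABHPVWX@1: {A,C,G} ∩ {A,G,T} = {A,G} (intersection, +0)
AX@2: {T} ∪ {G} = {G,T} (union, +1)
AWX@2: {G,T} ∪ {C} = {C,G,T} (union, +1)
BP@2: {G} ∪ {C} = {C,G} (union, +1)
HV@2: {C} ∩ {C} = {C} (intersection, +0)
BHPV@2: {C,G} ∩ {C} = {C} (intersection, +0)
ABHPVWX@2: {C,G,T} ∩ {C} = {C} (intersection, +0)
AX@3: {T} ∪ {G} = {G,T} (union, +1)
AWX@3: {G,T} ∩ {G} = {G} (intersection, +0)
BP@3: {A} ∪ {C} = {A,C} (union, +1)
HV@3: {G} ∩ {G} = {G} (intersection, +0)
BHPV@3: {A,C} ∪ {G} = {A,C,G} (union, +1)
ABHPVWX@3: {G} ∩ {A,C,G} = {G} (intersection, +0)
per-site changes: [3, 4, 3, 3]; total = 13

4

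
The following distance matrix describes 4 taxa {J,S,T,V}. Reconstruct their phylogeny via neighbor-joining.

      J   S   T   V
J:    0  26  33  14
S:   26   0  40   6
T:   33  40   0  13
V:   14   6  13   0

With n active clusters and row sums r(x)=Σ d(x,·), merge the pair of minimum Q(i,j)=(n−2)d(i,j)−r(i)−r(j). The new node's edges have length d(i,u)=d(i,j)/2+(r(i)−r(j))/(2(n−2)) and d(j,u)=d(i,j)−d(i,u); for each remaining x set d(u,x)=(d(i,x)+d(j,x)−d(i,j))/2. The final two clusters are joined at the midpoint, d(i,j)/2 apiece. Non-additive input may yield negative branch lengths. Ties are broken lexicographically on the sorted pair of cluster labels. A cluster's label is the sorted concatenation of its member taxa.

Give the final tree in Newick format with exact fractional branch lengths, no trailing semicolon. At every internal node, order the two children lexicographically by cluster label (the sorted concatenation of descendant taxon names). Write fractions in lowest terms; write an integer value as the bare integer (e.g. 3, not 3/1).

iteration 1: select J,S (d=26, Q=-93); attach at lengths (53/4, 51/4); label the merged cluster JS
  updated: d(JS,T)=47/2, d(JS,V)=-3
iteration 2: select JS,T (d=47/2, Q=-67/2); attach at lengths (15/4, 79/4); label the merged cluster JST
  updated: d(JST,V)=-27/4
iteration 3: select JST,V (d=-27/4); attach at lengths (-27/8, -27/8); label the merged cluster JSTV
final tree: (((J:53/4,S:51/4):15/4,T:79/4):-27/8,V:-27/8)
total length: 171/4

(((J:53/4,S:51/4):15/4,T:79/4):-27/8,V:-27/8)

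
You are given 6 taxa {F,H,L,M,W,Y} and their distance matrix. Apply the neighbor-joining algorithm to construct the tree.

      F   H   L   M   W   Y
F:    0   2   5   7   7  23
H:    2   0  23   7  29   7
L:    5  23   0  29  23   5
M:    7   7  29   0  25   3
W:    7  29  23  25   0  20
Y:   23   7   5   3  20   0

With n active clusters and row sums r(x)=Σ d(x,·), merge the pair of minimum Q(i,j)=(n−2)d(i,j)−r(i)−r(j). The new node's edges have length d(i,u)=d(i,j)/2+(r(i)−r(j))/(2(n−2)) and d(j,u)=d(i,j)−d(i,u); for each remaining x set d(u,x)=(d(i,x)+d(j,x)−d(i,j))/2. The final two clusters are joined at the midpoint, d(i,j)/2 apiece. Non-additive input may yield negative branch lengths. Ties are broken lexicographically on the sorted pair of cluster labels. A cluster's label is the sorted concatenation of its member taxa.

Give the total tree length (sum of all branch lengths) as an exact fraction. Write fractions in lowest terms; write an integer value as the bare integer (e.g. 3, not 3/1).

1. join L+Y (d=5, Q=-123) ⇒ LY; edges |L|=47/8, |Y|=-7/8
  updated: d(F,LY)=23/2, d(H,LY)=25/2, d(LY,M)=27/2, d(LY,W)=19
2. join F+W (d=7, Q=-173/2) ⇒ FW; edges |F|=-21/4, |W|=49/4
  updated: d(FW,H)=12, d(FW,LY)=47/4, d(FW,M)=25/2
3. join FW+LY (d=47/4, Q=-101/2) ⇒ FLWY; edges |FW|=11/2, |LY|=25/4
  updated: d(FLWY,H)=51/8, d(FLWY,M)=57/8
4. join FLWY+H (d=51/8, Q=-41/2) ⇒ FHLWY; edges |FLWY|=13/4, |H|=25/8
  updated: d(FHLWY,M)=31/8
5. join FHLWY+M (d=31/8) ⇒ FHLMWY; edges |FHLWY|=31/16, |M|=31/16
final tree: ((((F:-21/4,W:49/4):11/2,(L:47/8,Y:-7/8):25/4):13/4,H:25/8):31/16,M:31/16)
total length: 34

34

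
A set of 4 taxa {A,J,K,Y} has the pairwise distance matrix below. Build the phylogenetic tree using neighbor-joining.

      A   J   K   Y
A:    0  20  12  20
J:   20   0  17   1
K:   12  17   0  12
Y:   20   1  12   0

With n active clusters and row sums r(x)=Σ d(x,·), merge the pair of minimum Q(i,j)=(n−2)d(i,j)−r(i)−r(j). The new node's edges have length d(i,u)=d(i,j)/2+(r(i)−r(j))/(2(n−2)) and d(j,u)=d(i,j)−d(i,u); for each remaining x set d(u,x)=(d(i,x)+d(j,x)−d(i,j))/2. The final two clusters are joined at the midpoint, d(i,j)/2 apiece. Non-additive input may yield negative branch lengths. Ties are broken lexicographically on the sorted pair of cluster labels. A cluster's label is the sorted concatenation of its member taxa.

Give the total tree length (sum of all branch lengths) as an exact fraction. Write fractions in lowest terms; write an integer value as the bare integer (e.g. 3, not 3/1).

95/4

iteration 1: select A,K (d=12, Q=-69); attach at lengths (35/4, 13/4); label the merged cluster AK
  updated: d(AK,J)=25/2, d(AK,Y)=10
iteration 2: select AK,J (d=25/2, Q=-47/2); attach at lengths (43/4, 7/4); label the merged cluster AJK
  updated: d(AJK,Y)=-3/4
iteration 3: select AJK,Y (d=-3/4); attach at lengths (-3/8, -3/8); label the merged cluster AJKY
final tree: (((A:35/4,K:13/4):43/4,J:7/4):-3/8,Y:-3/8)
total length: 95/4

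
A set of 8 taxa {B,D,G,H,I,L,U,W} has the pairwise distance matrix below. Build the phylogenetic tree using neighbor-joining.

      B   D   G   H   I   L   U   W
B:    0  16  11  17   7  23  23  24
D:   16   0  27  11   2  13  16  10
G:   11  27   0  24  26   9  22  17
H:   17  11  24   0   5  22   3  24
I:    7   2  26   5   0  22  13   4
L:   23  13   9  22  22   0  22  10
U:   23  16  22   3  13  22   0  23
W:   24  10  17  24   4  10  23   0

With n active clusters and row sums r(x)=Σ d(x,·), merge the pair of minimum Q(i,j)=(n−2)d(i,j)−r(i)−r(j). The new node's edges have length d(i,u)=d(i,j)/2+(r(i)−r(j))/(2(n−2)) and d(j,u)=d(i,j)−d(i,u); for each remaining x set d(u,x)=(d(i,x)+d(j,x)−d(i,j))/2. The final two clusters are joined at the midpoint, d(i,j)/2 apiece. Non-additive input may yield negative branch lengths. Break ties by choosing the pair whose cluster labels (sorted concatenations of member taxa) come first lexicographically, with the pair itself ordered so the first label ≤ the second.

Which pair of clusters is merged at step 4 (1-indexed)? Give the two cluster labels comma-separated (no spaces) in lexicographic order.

B,GLW

iteration 1: select H,U (d=3, Q=-210); attach at lengths (1/6, 17/6); label the merged cluster HU
  updated: d(B,HU)=37/2, d(D,HU)=12, d(G,HU)=43/2, d(HU,I)=15/2, d(HU,L)=41/2, d(HU,W)=22
iteration 2: select G,L (d=9, Q=-164); attach at lengths (59/10, 31/10); label the merged cluster GL
  updated: d(B,GL)=25/2, d(D,GL)=31/2, d(GL,HU)=33/2, d(GL,I)=39/2, d(GL,W)=9
iteration 3: select GL,W (d=9, Q=-106); attach at lengths (5, 4); label the merged cluster GLW
  updated: d(B,GLW)=55/4, d(D,GLW)=33/4, d(GLW,HU)=59/4, d(GLW,I)=29/4
iteration 4: select B,GLW (d=55/4, Q=-58); attach at lengths (35/4, 5); label the merged cluster BGLW
  updated: d(BGLW,D)=21/4, d(BGLW,HU)=39/4, d(BGLW,I)=1/4
iteration 5: select BGLW,HU (d=39/4, Q=-25); attach at lengths (11/8, 67/8); label the merged cluster BGHLUW
  updated: d(BGHLUW,D)=15/4, d(BGHLUW,I)=-1
iteration 6: select BGHLUW,D (d=15/4, Q=-19/4); attach at lengths (3/8, 27/8); label the merged cluster BDGHLUW
  updated: d(BDGHLUW,I)=-11/8
iteration 7: select BDGHLUW,I (d=-11/8); attach at lengths (-11/16, -11/16); label the merged cluster BDGHILUW
final tree: ((((B:35/4,((G:59/10,L:31/10):5,W:4):5):11/8,(H:1/6,U:17/6):67/8):3/8,D:27/8):-11/16,I:-11/16)
total length: 375/8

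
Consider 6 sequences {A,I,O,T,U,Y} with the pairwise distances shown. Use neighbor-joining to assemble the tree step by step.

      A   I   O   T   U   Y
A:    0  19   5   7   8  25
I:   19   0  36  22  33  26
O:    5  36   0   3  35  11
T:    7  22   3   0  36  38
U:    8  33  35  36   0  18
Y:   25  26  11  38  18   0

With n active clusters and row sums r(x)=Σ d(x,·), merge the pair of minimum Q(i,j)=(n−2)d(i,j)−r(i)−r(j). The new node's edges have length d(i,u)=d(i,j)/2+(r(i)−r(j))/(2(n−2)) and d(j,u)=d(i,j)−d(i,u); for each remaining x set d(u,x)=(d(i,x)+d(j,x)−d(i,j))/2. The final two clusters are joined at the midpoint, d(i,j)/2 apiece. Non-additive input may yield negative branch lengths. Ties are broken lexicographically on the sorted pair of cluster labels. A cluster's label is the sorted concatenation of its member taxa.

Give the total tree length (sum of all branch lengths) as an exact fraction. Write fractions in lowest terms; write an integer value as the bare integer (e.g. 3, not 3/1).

iteration 1: select O,T (d=3, Q=-184); attach at lengths (-1/2, 7/2); label the merged cluster OT
  updated: d(A,OT)=9/2, d(I,OT)=55/2, d(OT,U)=34, d(OT,Y)=23
iteration 2: select A,OT (d=9/2, Q=-132); attach at lengths (-19/6, 23/3); label the merged cluster AOT
  updated: d(AOT,I)=21, d(AOT,U)=75/4, d(AOT,Y)=87/4
iteration 3: select AOT,I (d=21, Q=-199/2); attach at lengths (47/8, 121/8); label the merged cluster AIOT
  updated: d(AIOT,U)=123/8, d(AIOT,Y)=107/8
iteration 4: select AIOT,U (d=123/8, Q=-187/4); attach at lengths (43/8, 10); label the merged cluster AIOTU
  updated: d(AIOTU,Y)=8
iteration 5: select AIOTU,Y (d=8); attach at lengths (4, 4); label the merged cluster AIOTUY
final tree: ((((A:-19/6,(O:-1/2,T:7/2):23/3):47/8,I:121/8):43/8,U:10):4,Y:4)
total length: 415/8

415/8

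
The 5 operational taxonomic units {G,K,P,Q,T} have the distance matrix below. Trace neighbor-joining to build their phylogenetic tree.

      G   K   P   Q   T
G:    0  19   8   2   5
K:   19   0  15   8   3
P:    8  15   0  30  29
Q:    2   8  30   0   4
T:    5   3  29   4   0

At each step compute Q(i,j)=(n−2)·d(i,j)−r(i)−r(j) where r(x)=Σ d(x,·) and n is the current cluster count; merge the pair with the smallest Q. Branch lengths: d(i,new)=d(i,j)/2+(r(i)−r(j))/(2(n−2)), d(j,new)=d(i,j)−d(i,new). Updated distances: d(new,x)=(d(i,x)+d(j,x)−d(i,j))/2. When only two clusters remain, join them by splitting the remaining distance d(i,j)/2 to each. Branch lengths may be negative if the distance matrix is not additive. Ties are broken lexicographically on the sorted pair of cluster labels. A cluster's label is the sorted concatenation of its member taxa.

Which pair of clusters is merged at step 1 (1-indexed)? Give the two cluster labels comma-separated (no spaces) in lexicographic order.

G,P

1. join G+P (d=8, Q=-92) ⇒ GP; edges |G|=-4, |P|=12
  updated: d(GP,K)=13, d(GP,Q)=12, d(GP,T)=13
2. join GP+Q (d=12, Q=-38) ⇒ GPQ; edges |GP|=19/2, |Q|=5/2
  updated: d(GPQ,K)=9/2, d(GPQ,T)=5/2
3. join GPQ+K (d=9/2, Q=-10) ⇒ GKPQ; edges |GPQ|=2, |K|=5/2
  updated: d(GKPQ,T)=1/2
4. join GKPQ+T (d=1/2) ⇒ GKPQT; edges |GKPQ|=1/4, |T|=1/4
final tree: ((((G:-4,P:12):19/2,Q:5/2):2,K:5/2):1/4,T:1/4)
total length: 25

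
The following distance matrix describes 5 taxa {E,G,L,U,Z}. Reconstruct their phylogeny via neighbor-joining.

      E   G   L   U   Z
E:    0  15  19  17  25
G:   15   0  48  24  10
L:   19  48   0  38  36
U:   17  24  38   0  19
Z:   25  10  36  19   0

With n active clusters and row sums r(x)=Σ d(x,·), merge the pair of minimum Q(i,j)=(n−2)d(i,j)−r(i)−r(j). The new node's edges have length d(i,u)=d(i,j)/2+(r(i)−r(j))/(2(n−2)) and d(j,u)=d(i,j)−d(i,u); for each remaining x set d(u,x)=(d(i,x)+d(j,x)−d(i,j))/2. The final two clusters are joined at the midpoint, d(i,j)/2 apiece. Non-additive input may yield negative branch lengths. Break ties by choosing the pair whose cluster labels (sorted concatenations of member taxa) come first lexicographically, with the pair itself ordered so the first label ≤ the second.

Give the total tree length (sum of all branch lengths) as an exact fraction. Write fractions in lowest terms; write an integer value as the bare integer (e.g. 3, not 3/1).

step 1: merge (E,L) at d=19, Q=-160; branch lengths E→-4/3, L→61/3; new cluster EL
  updated: d(EL,G)=22, d(EL,U)=18, d(EL,Z)=21
step 2: merge (EL,U) at d=18, Q=-86; branch lengths EL→9, U→9; new cluster ELU
  updated: d(ELU,G)=14, d(ELU,Z)=11
step 3: merge (ELU,G) at d=14, Q=-35; branch lengths ELU→15/2, G→13/2; new cluster EGLU
  updated: d(EGLU,Z)=7/2
step 4: merge (EGLU,Z) at d=7/2; branch lengths EGLU→7/4, Z→7/4; new cluster EGLUZ
final tree: ((((E:-4/3,L:61/3):9,U:9):15/2,G:13/2):7/4,Z:7/4)
total length: 109/2

109/2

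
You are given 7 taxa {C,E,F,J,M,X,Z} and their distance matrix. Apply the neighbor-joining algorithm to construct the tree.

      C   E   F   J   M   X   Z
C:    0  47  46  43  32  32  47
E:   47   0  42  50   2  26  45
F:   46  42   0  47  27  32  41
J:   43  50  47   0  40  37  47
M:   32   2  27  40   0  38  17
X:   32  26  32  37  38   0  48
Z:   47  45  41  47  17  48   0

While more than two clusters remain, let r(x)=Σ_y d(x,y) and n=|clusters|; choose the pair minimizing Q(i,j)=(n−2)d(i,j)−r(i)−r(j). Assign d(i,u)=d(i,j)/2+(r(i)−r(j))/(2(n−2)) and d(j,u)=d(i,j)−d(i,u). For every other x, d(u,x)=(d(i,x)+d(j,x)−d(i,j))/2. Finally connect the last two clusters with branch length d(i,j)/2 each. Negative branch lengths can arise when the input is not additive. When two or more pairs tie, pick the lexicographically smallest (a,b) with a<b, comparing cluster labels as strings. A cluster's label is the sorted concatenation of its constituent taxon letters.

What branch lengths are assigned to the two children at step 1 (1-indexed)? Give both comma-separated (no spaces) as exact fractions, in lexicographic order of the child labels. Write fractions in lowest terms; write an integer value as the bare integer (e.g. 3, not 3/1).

iteration 1: select E,M (d=2, Q=-358); attach at lengths (33/5, -23/5); label the merged cluster EM
  updated: d(C,EM)=77/2, d(EM,F)=67/2, d(EM,J)=44, d(EM,X)=31, d(EM,Z)=30
iteration 2: select EM,Z (d=30, Q=-270); attach at lengths (21/2, 39/2); label the merged cluster EMZ
  updated: d(C,EMZ)=111/4, d(EMZ,F)=89/4, d(EMZ,J)=61/2, d(EMZ,X)=49/2
iteration 3: select EMZ,F (d=89/4, Q=-371/2); attach at lengths (49/12, 109/6); label the merged cluster EFMZ
  updated: d(C,EFMZ)=103/4, d(EFMZ,J)=221/8, d(EFMZ,X)=137/8
iteration 4: select C,X (d=32, Q=-983/8); attach at lengths (629/32, 395/32); label the merged cluster CX
  updated: d(CX,EFMZ)=87/16, d(CX,J)=24
iteration 5: select CX,EFMZ (d=87/16, Q=-913/16); attach at lengths (29/32, 145/32); label the merged cluster CEFMXZ
  updated: d(CEFMXZ,J)=739/32
iteration 6: select CEFMXZ,J (d=739/32); attach at lengths (739/64, 739/64); label the merged cluster CEFJMXZ
final tree: (((C:629/32,X:395/32):29/32,(((E:33/5,M:-23/5):21/2,Z:39/2):49/12,F:109/6):145/32):739/64,J:739/64)
total length: 3673/32

33/5,-23/5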